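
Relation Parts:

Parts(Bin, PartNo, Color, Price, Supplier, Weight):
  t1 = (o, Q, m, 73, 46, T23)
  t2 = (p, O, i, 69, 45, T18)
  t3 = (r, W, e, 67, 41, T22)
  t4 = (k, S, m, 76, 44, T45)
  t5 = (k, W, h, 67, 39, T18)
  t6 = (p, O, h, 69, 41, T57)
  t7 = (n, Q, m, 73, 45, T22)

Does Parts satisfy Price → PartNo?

Price=73: rows 1, 7 → PartNo = Q, Q ✓
Price=69: rows 2, 6 → PartNo = O, O ✓
Price=67: rows 3, 5 → PartNo = W, W ✓
Price=76: row 4 → PartNo = S ✓
Every Price value is associated with a single PartNo value, so Price → PartNo holds.

Yes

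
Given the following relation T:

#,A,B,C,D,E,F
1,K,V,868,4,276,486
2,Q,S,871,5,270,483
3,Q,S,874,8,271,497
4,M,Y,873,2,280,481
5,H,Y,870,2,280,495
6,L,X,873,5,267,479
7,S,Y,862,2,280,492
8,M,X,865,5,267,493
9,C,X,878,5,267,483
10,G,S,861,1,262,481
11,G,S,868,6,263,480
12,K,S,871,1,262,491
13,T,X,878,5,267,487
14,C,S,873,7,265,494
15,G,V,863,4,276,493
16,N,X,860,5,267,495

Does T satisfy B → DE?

No

B=V: rows 1, 15 → {D,E} = (4, 276), (4, 276) ✓
B=S: rows 2, 3, 10, 11, 12, 14 → {D,E} takes values {(5, 270), (8, 271), (1, 262), (6, 263), (7, 265)} — violation
B=Y: rows 4, 5, 7 → {D,E} = (2, 280), (2, 280), (2, 280) ✓
B=X: rows 6, 8, 9, 13, 16 → {D,E} = (5, 267), (5, 267), (5, 267), (5, 267), (5, 267) ✓
Two rows agree on B but differ on DE, so B → DE does not hold.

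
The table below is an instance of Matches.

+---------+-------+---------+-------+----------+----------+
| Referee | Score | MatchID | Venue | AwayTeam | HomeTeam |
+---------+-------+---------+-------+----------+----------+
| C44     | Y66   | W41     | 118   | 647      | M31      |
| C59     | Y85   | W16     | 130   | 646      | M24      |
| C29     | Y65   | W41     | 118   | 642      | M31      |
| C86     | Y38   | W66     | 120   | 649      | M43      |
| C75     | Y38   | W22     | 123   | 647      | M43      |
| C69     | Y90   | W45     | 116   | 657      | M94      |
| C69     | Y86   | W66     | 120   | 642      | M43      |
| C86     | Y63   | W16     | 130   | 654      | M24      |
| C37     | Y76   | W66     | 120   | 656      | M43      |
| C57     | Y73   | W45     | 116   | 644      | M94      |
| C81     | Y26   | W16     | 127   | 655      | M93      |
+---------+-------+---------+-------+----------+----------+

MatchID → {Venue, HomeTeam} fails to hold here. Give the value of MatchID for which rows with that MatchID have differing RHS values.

MatchID=W41: 2 rows → {Venue,HomeTeam} = (118, M31), (118, M31) ✓
MatchID=W16: 3 rows → {Venue,HomeTeam} takes values {(130, M24), (127, M93)} — violation
MatchID=W66: 3 rows → {Venue,HomeTeam} = (120, M43), (120, M43), (120, M43) ✓
MatchID=W22: 1 row → {Venue,HomeTeam} = (123, M43) ✓
MatchID=W45: 2 rows → {Venue,HomeTeam} = (116, M94), (116, M94) ✓
The only MatchID value with inconsistent RHS is MatchID=W16.

W16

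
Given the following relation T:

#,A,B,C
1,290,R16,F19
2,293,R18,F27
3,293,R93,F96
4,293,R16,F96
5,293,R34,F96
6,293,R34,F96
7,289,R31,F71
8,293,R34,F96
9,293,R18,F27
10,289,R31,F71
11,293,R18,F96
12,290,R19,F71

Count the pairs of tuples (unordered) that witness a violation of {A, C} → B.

(A=293, C=F27): all 2 rows agree on B — 0 pairs.
(A=293, C=F96): violating pairs (3,4), (3,5), (3,6), (3,8), (3,11), (4,5), (4,6), (4,8), (4,11), (5,11), (6,11), (8,11) — 12 pairs.
(A=289, C=F71): all 2 rows agree on B — 0 pairs.

12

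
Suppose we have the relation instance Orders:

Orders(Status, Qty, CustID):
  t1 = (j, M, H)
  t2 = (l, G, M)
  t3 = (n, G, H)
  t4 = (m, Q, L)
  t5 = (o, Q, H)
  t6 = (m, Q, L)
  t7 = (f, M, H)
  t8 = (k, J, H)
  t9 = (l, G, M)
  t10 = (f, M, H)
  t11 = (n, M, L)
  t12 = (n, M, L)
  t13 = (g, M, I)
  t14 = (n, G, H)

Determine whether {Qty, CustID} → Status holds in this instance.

No

(Qty=M, CustID=H): rows 1, 7, 10 → Status takes values {j, f} — violation
(Qty=G, CustID=M): rows 2, 9 → Status = l, l ✓
(Qty=G, CustID=H): rows 3, 14 → Status = n, n ✓
(Qty=Q, CustID=L): rows 4, 6 → Status = m, m ✓
(Qty=Q, CustID=H): row 5 → Status = o ✓
(Qty=J, CustID=H): row 8 → Status = k ✓
(Qty=M, CustID=L): rows 11, 12 → Status = n, n ✓
(Qty=M, CustID=I): row 13 → Status = g ✓
Two rows agree on {Qty, CustID} but differ on Status, so {Qty, CustID} → Status does not hold.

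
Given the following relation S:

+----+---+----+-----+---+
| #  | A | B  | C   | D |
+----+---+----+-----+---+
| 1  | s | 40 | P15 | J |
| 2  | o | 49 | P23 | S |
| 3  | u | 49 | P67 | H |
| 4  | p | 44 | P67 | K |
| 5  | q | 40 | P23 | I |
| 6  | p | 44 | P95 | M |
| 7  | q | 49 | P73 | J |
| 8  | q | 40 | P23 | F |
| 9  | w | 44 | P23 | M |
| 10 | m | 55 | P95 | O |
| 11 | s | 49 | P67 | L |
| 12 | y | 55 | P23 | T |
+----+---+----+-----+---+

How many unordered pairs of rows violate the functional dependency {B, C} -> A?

(B=49, C=P67): violating pairs (3,11) — 1 pair.
(B=40, C=P23): all 2 rows agree on A — 0 pairs.

1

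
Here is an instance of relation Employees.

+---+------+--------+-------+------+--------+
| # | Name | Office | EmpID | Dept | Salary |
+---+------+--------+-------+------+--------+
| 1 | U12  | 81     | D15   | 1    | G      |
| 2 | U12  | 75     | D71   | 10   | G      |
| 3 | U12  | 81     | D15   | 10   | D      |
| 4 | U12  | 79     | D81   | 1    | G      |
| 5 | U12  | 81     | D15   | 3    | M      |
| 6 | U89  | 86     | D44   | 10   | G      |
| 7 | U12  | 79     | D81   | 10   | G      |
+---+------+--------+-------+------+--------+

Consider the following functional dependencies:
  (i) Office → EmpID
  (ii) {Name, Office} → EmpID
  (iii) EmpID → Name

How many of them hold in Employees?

(i) Office → EmpID: every LHS value maps to a single RHS value — holds.
(ii) {Name, Office} → EmpID: every LHS value maps to a single RHS value — holds.
(iii) EmpID → Name: every LHS value maps to a single RHS value — holds.
3 of the 3 dependencies hold.

3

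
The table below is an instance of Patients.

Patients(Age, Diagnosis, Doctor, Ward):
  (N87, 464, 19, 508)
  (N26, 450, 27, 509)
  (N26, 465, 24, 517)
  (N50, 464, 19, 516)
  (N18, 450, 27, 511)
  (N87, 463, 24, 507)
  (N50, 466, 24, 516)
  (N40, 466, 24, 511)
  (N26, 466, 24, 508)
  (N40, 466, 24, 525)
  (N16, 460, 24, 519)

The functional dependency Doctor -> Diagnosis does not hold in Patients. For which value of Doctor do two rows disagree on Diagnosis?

Doctor=19: 2 rows → Diagnosis = 464, 464 ✓
Doctor=27: 2 rows → Diagnosis = 450, 450 ✓
Doctor=24: 7 rows → Diagnosis takes values {465, 463, 466, 460} — violation
The only Doctor value with inconsistent Diagnosis is Doctor=24.

24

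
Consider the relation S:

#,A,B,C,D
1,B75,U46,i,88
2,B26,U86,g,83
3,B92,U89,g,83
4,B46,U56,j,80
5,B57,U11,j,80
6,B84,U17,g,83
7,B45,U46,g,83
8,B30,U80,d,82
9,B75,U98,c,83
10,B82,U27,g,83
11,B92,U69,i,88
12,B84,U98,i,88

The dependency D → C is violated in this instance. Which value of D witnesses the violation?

D=88: rows 1, 11, 12 → C = i, i, i ✓
D=83: rows 2, 3, 6, 7, 9, 10 → C takes values {g, c} — violation
D=80: rows 4, 5 → C = j, j ✓
D=82: row 8 → C = d ✓
The only D value with inconsistent C is D=83.

83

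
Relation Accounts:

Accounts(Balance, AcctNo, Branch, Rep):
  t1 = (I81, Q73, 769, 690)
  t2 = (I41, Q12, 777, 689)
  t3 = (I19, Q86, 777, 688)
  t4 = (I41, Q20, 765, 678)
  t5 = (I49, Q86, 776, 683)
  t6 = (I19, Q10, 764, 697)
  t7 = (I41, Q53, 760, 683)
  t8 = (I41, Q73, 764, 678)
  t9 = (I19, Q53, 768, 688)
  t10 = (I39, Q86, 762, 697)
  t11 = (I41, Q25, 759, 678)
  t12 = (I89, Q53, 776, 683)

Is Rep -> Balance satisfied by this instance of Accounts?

Rep=690: row 1 → Balance = I81 ✓
Rep=689: row 2 → Balance = I41 ✓
Rep=688: rows 3, 9 → Balance = I19, I19 ✓
Rep=678: rows 4, 8, 11 → Balance = I41, I41, I41 ✓
Rep=683: rows 5, 7, 12 → Balance takes values {I49, I41, I89} — violation
Rep=697: rows 6, 10 → Balance takes values {I19, I39} — violation
Two rows agree on Rep but differ on Balance, so Rep -> Balance does not hold.

No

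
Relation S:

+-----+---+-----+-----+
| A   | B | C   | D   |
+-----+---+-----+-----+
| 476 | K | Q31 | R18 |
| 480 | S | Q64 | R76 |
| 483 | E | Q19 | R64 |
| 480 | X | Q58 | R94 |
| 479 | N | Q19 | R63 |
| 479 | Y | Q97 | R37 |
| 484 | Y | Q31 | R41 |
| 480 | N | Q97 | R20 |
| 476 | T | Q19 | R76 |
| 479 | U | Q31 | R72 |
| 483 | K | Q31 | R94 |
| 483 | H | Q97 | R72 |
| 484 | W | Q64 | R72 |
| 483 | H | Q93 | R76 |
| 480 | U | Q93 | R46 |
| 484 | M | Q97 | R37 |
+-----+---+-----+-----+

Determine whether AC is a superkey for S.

Yes

All 16 rows have distinct AC values, so AC → (all attributes) holds and AC is a superkey.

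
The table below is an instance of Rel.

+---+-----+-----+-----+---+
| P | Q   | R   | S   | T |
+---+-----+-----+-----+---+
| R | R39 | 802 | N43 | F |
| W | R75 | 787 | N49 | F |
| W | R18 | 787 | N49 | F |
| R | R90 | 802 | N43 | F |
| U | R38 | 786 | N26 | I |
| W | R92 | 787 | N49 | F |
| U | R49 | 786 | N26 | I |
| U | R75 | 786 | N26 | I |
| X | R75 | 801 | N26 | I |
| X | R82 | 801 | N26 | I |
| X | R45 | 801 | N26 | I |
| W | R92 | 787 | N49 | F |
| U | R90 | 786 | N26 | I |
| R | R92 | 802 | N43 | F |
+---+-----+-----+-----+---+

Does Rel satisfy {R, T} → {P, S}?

Yes

(R=802, T=F): 3 rows → {P,S} = (R, N43), (R, N43), (R, N43) ✓
(R=787, T=F): 4 rows → {P,S} = (W, N49), (W, N49), (W, N49), (W, N49) ✓
(R=786, T=I): 4 rows → {P,S} = (U, N26), (U, N26), (U, N26), (U, N26) ✓
(R=801, T=I): 3 rows → {P,S} = (X, N26), (X, N26), (X, N26) ✓
Every {R, T} value is associated with a single {P, S} value, so {R, T} → {P, S} holds.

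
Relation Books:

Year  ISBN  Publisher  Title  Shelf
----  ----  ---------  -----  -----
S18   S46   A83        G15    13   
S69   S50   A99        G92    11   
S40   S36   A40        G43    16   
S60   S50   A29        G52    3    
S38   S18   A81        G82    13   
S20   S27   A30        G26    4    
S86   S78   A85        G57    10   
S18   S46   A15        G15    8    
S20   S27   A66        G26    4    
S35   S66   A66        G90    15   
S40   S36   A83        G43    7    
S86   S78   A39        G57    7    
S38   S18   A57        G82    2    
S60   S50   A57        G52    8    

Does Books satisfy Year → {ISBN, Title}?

Yes

Year=S18: 2 rows → {ISBN,Title} = (S46, G15), (S46, G15) ✓
Year=S69: 1 row → {ISBN,Title} = (S50, G92) ✓
Year=S40: 2 rows → {ISBN,Title} = (S36, G43), (S36, G43) ✓
Year=S60: 2 rows → {ISBN,Title} = (S50, G52), (S50, G52) ✓
Year=S38: 2 rows → {ISBN,Title} = (S18, G82), (S18, G82) ✓
Year=S20: 2 rows → {ISBN,Title} = (S27, G26), (S27, G26) ✓
Year=S86: 2 rows → {ISBN,Title} = (S78, G57), (S78, G57) ✓
Year=S35: 1 row → {ISBN,Title} = (S66, G90) ✓
Every Year value is associated with a single {ISBN, Title} value, so Year → {ISBN, Title} holds.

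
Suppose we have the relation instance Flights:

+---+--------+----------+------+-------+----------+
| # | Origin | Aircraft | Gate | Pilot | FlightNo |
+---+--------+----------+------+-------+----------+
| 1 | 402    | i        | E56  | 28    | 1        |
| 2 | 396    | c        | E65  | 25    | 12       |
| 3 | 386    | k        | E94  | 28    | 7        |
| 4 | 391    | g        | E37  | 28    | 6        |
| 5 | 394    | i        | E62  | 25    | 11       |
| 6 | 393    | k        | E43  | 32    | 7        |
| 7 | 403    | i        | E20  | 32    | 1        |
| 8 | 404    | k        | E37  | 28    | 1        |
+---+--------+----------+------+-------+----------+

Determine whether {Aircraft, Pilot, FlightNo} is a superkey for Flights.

All 8 rows have distinct {Aircraft, Pilot, FlightNo} values, so {Aircraft, Pilot, FlightNo} → (all attributes) holds and {Aircraft, Pilot, FlightNo} is a superkey.

Yes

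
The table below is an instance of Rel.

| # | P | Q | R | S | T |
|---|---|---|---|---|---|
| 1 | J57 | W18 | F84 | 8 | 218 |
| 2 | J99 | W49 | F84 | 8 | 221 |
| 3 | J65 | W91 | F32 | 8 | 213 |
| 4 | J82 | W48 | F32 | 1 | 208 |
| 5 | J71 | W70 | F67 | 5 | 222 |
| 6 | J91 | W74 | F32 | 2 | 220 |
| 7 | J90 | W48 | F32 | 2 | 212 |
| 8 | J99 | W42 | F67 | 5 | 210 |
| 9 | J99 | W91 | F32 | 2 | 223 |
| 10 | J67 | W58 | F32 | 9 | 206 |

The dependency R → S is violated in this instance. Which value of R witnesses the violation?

F32

R=F84: rows 1, 2 → S = 8, 8 ✓
R=F32: rows 3, 4, 6, 7, 9, 10 → S takes values {8, 1, 2, 9} — violation
R=F67: rows 5, 8 → S = 5, 5 ✓
The only R value with inconsistent S is R=F32.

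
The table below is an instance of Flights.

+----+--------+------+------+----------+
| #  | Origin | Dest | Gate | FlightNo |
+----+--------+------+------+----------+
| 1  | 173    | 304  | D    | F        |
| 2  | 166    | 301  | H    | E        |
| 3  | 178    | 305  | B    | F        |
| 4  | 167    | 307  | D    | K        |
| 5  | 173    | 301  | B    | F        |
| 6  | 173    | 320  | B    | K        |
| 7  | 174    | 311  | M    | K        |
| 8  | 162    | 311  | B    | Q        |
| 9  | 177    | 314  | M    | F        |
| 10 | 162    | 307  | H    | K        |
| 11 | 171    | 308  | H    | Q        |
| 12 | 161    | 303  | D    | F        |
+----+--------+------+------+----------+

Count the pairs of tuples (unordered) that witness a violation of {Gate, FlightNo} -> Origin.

(Gate=D, FlightNo=F): violating pairs (1,12) — 1 pair.
(Gate=B, FlightNo=F): violating pairs (3,5) — 1 pair.

2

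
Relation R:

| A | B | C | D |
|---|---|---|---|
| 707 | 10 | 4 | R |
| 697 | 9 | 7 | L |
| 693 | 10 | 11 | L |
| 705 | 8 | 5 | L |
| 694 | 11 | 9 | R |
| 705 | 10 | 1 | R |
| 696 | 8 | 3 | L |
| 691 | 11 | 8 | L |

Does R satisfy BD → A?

No

(B=10, D=R): 2 rows → A takes values {707, 705} — violation
(B=9, D=L): 1 row → A = 697 ✓
(B=10, D=L): 1 row → A = 693 ✓
(B=8, D=L): 2 rows → A takes values {705, 696} — violation
(B=11, D=R): 1 row → A = 694 ✓
(B=11, D=L): 1 row → A = 691 ✓
Two rows agree on BD but differ on A, so BD → A does not hold.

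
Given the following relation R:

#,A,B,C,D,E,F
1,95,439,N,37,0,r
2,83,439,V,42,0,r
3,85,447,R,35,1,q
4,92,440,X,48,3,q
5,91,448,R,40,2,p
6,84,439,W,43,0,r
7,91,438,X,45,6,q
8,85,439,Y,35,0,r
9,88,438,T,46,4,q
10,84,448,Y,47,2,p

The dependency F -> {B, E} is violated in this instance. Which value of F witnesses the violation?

F=r: rows 1, 2, 6, 8 → {B,E} = (439, 0), (439, 0), (439, 0), (439, 0) ✓
F=q: rows 3, 4, 7, 9 → {B,E} takes values {(447, 1), (440, 3), (438, 6), (438, 4)} — violation
F=p: rows 5, 10 → {B,E} = (448, 2), (448, 2) ✓
The only F value with inconsistent RHS is F=q.

q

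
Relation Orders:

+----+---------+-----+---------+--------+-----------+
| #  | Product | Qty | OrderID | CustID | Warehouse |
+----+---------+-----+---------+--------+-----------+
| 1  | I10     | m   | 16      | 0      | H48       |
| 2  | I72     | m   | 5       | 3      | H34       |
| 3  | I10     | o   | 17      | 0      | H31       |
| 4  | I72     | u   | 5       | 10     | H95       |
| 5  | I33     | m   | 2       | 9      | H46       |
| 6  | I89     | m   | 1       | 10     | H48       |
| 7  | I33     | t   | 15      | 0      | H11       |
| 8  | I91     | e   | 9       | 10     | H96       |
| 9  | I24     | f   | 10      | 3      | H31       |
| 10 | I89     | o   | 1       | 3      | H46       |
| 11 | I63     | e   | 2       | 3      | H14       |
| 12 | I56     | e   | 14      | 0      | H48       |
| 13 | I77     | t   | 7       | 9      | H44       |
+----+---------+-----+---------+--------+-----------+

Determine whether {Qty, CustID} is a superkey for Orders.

Yes

All 13 rows have distinct {Qty, CustID} values, so {Qty, CustID} → (all attributes) holds and {Qty, CustID} is a superkey.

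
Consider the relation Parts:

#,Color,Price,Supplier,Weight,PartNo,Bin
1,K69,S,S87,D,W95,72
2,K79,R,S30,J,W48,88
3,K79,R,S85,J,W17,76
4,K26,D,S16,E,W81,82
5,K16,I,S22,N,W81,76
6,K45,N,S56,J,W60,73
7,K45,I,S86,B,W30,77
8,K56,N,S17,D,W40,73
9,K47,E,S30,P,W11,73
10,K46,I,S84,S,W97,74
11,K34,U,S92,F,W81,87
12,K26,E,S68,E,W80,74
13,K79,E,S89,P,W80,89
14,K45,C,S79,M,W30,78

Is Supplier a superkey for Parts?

Rows 2 and 9 have the same Supplier value Supplier=S30 but are distinct tuples, so Supplier does not determine every attribute — not a superkey.

No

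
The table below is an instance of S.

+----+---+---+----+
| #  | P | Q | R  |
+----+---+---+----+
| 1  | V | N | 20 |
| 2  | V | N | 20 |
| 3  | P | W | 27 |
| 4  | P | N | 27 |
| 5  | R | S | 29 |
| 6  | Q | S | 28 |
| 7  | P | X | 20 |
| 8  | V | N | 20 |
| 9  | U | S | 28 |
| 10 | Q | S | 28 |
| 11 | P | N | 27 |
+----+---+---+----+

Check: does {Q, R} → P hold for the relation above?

(Q=N, R=20): rows 1, 2, 8 → P = V, V, V ✓
(Q=W, R=27): row 3 → P = P ✓
(Q=N, R=27): rows 4, 11 → P = P, P ✓
(Q=S, R=29): row 5 → P = R ✓
(Q=S, R=28): rows 6, 9, 10 → P takes values {Q, U} — violation
(Q=X, R=20): row 7 → P = P ✓
Two rows agree on {Q, R} but differ on P, so {Q, R} → P does not hold.

No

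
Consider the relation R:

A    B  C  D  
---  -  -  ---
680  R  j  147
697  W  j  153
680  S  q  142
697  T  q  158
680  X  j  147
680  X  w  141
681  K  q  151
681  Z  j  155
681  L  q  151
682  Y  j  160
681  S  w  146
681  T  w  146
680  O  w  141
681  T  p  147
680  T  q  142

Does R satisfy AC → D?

Yes

(A=680, C=j): 2 rows → D = 147, 147 ✓
(A=697, C=j): 1 row → D = 153 ✓
(A=680, C=q): 2 rows → D = 142, 142 ✓
(A=697, C=q): 1 row → D = 158 ✓
(A=680, C=w): 2 rows → D = 141, 141 ✓
(A=681, C=q): 2 rows → D = 151, 151 ✓
(A=681, C=j): 1 row → D = 155 ✓
(A=682, C=j): 1 row → D = 160 ✓
(A=681, C=w): 2 rows → D = 146, 146 ✓
(A=681, C=p): 1 row → D = 147 ✓
Every AC value is associated with a single D value, so AC → D holds.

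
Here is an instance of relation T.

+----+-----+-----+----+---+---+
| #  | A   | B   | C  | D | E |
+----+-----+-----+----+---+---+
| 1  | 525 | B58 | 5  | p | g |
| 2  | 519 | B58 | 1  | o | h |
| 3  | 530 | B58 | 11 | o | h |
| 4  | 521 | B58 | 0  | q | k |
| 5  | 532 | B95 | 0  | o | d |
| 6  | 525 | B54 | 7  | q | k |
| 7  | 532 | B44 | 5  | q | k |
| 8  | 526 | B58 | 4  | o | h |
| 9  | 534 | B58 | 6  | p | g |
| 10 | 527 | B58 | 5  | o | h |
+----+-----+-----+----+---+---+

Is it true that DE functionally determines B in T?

No

(D=p, E=g): rows 1, 9 → B = B58, B58 ✓
(D=o, E=h): rows 2, 3, 8, 10 → B = B58, B58, B58, B58 ✓
(D=q, E=k): rows 4, 6, 7 → B takes values {B58, B54, B44} — violation
(D=o, E=d): row 5 → B = B95 ✓
Two rows agree on DE but differ on B, so DE → B does not hold.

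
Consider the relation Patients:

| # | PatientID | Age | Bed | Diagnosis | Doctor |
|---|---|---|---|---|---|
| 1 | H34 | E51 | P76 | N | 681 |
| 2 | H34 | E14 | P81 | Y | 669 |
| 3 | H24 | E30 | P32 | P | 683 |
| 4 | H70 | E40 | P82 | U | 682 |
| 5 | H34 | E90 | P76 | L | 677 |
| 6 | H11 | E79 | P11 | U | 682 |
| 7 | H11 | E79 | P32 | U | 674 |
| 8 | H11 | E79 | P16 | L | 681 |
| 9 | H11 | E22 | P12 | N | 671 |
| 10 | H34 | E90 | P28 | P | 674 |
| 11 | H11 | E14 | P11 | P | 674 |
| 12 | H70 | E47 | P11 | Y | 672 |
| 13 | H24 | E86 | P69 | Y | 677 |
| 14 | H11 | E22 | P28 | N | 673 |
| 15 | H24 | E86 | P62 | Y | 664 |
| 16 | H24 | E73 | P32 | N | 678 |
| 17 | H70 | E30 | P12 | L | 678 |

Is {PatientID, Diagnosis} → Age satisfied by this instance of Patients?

Yes

(PatientID=H34, Diagnosis=N): row 1 → Age = E51 ✓
(PatientID=H34, Diagnosis=Y): row 2 → Age = E14 ✓
(PatientID=H24, Diagnosis=P): row 3 → Age = E30 ✓
(PatientID=H70, Diagnosis=U): row 4 → Age = E40 ✓
(PatientID=H34, Diagnosis=L): row 5 → Age = E90 ✓
(PatientID=H11, Diagnosis=U): rows 6, 7 → Age = E79, E79 ✓
(PatientID=H11, Diagnosis=L): row 8 → Age = E79 ✓
(PatientID=H11, Diagnosis=N): rows 9, 14 → Age = E22, E22 ✓
(PatientID=H34, Diagnosis=P): row 10 → Age = E90 ✓
(PatientID=H11, Diagnosis=P): row 11 → Age = E14 ✓
(PatientID=H70, Diagnosis=Y): row 12 → Age = E47 ✓
(PatientID=H24, Diagnosis=Y): rows 13, 15 → Age = E86, E86 ✓
(PatientID=H24, Diagnosis=N): row 16 → Age = E73 ✓
(PatientID=H70, Diagnosis=L): row 17 → Age = E30 ✓
Every {PatientID, Diagnosis} value is associated with a single Age value, so {PatientID, Diagnosis} → Age holds.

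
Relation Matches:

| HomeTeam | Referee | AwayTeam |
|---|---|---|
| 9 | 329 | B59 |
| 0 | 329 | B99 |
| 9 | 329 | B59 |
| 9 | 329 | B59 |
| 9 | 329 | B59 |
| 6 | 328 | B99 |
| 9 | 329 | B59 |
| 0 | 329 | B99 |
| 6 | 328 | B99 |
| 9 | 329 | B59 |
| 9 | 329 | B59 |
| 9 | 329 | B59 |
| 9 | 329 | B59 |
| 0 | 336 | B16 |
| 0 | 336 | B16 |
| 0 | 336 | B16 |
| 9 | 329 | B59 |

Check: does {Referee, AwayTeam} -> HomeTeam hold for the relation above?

Yes

(Referee=329, AwayTeam=B59): 10 rows → HomeTeam = 9, 9, 9, 9, 9, 9, 9, 9, 9, 9 ✓
(Referee=329, AwayTeam=B99): 2 rows → HomeTeam = 0, 0 ✓
(Referee=328, AwayTeam=B99): 2 rows → HomeTeam = 6, 6 ✓
(Referee=336, AwayTeam=B16): 3 rows → HomeTeam = 0, 0, 0 ✓
Every {Referee, AwayTeam} value is associated with a single HomeTeam value, so {Referee, AwayTeam} -> HomeTeam holds.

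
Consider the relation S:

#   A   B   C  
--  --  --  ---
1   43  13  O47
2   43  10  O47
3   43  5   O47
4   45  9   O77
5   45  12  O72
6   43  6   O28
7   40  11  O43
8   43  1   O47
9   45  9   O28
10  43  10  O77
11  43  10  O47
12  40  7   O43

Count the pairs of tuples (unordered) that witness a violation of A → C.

A=43: violating pairs (1,6), (1,10), (2,6), (2,10), (3,6), (3,10), (6,8), (6,10), (6,11), (8,10), (10,11) — 11 pairs.
A=45: violating pairs (4,5), (4,9), (5,9) — 3 pairs.
A=40: all 2 rows agree on C — 0 pairs.

14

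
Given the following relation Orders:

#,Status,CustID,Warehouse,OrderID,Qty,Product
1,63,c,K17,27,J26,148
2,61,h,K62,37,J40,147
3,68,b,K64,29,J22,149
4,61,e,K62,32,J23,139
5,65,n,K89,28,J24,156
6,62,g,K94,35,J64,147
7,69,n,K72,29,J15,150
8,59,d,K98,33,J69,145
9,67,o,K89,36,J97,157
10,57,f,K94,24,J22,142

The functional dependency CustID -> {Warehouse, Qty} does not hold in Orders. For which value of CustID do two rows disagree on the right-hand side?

n

CustID=c: row 1 → {Warehouse,Qty} = (K17, J26) ✓
CustID=h: row 2 → {Warehouse,Qty} = (K62, J40) ✓
CustID=b: row 3 → {Warehouse,Qty} = (K64, J22) ✓
CustID=e: row 4 → {Warehouse,Qty} = (K62, J23) ✓
CustID=n: rows 5, 7 → {Warehouse,Qty} takes values {(K89, J24), (K72, J15)} — violation
CustID=g: row 6 → {Warehouse,Qty} = (K94, J64) ✓
CustID=d: row 8 → {Warehouse,Qty} = (K98, J69) ✓
CustID=o: row 9 → {Warehouse,Qty} = (K89, J97) ✓
CustID=f: row 10 → {Warehouse,Qty} = (K94, J22) ✓
The only CustID value with inconsistent RHS is CustID=n.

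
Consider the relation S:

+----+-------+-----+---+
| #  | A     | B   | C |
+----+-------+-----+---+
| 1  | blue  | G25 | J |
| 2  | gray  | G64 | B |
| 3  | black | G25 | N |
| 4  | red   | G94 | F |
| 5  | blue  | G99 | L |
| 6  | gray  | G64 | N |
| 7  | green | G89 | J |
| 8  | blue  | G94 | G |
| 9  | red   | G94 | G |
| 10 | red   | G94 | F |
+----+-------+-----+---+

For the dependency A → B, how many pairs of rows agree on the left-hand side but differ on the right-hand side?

3

A=blue: violating pairs (1,5), (1,8), (5,8) — 3 pairs.
A=gray: all 2 rows agree on B — 0 pairs.
A=red: all 3 rows agree on B — 0 pairs.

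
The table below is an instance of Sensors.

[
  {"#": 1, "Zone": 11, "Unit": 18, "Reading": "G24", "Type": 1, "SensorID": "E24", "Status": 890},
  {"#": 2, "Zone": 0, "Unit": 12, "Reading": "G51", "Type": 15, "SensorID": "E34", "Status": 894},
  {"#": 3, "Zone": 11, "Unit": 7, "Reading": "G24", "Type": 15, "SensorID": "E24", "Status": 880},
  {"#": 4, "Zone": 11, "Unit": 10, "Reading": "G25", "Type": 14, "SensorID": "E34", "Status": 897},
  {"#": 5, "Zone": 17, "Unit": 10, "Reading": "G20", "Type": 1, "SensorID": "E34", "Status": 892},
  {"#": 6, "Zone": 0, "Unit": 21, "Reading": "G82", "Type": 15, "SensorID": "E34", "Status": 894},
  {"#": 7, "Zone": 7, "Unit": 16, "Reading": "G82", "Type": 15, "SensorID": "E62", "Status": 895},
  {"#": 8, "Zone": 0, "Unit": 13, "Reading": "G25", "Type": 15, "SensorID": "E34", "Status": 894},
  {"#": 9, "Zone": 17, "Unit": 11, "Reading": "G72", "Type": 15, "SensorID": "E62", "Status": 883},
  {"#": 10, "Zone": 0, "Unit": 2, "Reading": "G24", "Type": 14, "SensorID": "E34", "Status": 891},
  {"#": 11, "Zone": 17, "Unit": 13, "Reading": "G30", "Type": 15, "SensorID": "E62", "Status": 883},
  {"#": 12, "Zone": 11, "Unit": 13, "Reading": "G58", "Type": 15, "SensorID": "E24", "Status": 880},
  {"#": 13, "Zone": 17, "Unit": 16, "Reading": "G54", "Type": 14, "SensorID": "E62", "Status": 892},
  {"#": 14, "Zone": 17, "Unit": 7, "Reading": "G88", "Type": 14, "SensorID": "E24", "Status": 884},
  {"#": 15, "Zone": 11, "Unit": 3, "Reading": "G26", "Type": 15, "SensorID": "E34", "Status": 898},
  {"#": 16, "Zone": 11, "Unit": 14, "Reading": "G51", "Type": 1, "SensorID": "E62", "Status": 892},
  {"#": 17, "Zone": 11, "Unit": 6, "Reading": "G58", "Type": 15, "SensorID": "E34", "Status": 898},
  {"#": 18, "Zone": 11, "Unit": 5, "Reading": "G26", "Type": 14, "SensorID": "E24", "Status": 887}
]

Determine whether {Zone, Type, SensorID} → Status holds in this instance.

Yes

(Zone=11, Type=1, SensorID=E24): row 1 → Status = 890 ✓
(Zone=0, Type=15, SensorID=E34): rows 2, 6, 8 → Status = 894, 894, 894 ✓
(Zone=11, Type=15, SensorID=E24): rows 3, 12 → Status = 880, 880 ✓
(Zone=11, Type=14, SensorID=E34): row 4 → Status = 897 ✓
(Zone=17, Type=1, SensorID=E34): row 5 → Status = 892 ✓
(Zone=7, Type=15, SensorID=E62): row 7 → Status = 895 ✓
(Zone=17, Type=15, SensorID=E62): rows 9, 11 → Status = 883, 883 ✓
(Zone=0, Type=14, SensorID=E34): row 10 → Status = 891 ✓
(Zone=17, Type=14, SensorID=E62): row 13 → Status = 892 ✓
(Zone=17, Type=14, SensorID=E24): row 14 → Status = 884 ✓
(Zone=11, Type=15, SensorID=E34): rows 15, 17 → Status = 898, 898 ✓
(Zone=11, Type=1, SensorID=E62): row 16 → Status = 892 ✓
(Zone=11, Type=14, SensorID=E24): row 18 → Status = 887 ✓
Every {Zone, Type, SensorID} value is associated with a single Status value, so {Zone, Type, SensorID} → Status holds.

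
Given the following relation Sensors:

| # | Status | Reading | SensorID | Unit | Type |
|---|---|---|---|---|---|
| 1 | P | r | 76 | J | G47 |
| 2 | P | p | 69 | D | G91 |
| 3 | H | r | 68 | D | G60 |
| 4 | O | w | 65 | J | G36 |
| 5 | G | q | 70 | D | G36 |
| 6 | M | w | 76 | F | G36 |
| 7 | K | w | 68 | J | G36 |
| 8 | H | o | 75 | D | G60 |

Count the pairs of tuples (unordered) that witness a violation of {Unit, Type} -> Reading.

1

(Unit=D, Type=G60): violating pairs (3,8) — 1 pair.
(Unit=J, Type=G36): all 2 rows agree on Reading — 0 pairs.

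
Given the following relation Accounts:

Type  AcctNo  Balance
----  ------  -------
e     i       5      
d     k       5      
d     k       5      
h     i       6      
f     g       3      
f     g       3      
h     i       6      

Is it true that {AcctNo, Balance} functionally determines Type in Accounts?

Yes

(AcctNo=i, Balance=5): 1 row → Type = e ✓
(AcctNo=k, Balance=5): 2 rows → Type = d, d ✓
(AcctNo=i, Balance=6): 2 rows → Type = h, h ✓
(AcctNo=g, Balance=3): 2 rows → Type = f, f ✓
Every {AcctNo, Balance} value is associated with a single Type value, so {AcctNo, Balance} → Type holds.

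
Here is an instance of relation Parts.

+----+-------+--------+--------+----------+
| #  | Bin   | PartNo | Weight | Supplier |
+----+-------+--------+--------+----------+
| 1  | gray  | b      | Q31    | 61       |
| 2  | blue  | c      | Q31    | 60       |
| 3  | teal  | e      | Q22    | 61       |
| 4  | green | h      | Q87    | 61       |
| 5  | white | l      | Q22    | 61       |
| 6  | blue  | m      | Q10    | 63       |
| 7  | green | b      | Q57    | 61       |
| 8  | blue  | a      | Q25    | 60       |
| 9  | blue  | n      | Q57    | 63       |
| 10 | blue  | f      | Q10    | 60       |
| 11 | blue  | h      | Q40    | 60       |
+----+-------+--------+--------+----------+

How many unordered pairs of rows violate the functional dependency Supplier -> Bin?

Supplier=61: violating pairs (1,3), (1,4), (1,5), (1,7), (3,4), (3,5), (3,7), (4,5), (5,7) — 9 pairs.
Supplier=60: all 4 rows agree on Bin — 0 pairs.
Supplier=63: all 2 rows agree on Bin — 0 pairs.

9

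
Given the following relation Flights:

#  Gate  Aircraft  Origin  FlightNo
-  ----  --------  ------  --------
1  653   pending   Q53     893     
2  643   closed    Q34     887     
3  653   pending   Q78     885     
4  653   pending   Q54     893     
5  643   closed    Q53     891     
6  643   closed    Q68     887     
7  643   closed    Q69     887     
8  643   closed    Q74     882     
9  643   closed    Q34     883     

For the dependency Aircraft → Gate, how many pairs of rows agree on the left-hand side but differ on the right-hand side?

0

Aircraft=pending: all 3 rows agree on Gate — 0 pairs.
Aircraft=closed: all 6 rows agree on Gate — 0 pairs.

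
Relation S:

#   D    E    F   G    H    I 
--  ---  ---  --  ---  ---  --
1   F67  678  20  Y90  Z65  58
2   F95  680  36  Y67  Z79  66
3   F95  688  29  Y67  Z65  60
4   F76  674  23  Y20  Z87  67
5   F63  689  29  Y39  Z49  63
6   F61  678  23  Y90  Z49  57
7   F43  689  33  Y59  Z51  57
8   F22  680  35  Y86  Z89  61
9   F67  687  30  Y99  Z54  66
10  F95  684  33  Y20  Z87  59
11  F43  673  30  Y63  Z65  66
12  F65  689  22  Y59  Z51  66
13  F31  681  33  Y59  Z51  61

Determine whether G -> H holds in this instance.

No

G=Y90: rows 1, 6 → H takes values {Z65, Z49} — violation
G=Y67: rows 2, 3 → H takes values {Z79, Z65} — violation
G=Y20: rows 4, 10 → H = Z87, Z87 ✓
G=Y39: row 5 → H = Z49 ✓
G=Y59: rows 7, 12, 13 → H = Z51, Z51, Z51 ✓
G=Y86: row 8 → H = Z89 ✓
G=Y99: row 9 → H = Z54 ✓
G=Y63: row 11 → H = Z65 ✓
Two rows agree on G but differ on H, so G -> H does not hold.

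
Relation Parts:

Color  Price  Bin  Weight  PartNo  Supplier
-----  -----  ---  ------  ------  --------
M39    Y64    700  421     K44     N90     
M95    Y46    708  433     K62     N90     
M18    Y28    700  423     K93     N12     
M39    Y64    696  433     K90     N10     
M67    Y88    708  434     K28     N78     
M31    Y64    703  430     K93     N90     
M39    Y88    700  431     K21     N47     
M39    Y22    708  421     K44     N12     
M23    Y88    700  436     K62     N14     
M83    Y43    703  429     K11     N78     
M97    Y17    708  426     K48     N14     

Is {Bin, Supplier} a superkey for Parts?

All 11 rows have distinct {Bin, Supplier} values, so {Bin, Supplier} → (all attributes) holds and {Bin, Supplier} is a superkey.

Yes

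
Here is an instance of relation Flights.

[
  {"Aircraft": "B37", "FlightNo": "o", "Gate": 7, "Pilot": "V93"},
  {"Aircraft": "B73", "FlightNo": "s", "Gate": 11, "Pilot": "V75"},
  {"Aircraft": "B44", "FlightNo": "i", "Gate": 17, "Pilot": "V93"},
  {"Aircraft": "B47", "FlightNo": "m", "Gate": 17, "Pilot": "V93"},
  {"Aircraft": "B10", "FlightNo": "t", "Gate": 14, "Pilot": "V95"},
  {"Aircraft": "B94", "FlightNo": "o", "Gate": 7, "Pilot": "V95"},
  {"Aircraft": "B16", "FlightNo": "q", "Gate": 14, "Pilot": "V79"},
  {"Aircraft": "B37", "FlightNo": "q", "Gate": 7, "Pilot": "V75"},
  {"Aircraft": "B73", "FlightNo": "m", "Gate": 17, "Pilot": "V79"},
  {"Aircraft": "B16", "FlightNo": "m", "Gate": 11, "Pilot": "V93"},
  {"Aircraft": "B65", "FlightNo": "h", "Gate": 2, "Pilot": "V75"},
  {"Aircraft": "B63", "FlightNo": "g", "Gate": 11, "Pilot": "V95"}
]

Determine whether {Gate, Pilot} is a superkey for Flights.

No

Two distinct rows share (Gate=17, Pilot=V93), so {Gate, Pilot} does not determine every attribute — not a superkey.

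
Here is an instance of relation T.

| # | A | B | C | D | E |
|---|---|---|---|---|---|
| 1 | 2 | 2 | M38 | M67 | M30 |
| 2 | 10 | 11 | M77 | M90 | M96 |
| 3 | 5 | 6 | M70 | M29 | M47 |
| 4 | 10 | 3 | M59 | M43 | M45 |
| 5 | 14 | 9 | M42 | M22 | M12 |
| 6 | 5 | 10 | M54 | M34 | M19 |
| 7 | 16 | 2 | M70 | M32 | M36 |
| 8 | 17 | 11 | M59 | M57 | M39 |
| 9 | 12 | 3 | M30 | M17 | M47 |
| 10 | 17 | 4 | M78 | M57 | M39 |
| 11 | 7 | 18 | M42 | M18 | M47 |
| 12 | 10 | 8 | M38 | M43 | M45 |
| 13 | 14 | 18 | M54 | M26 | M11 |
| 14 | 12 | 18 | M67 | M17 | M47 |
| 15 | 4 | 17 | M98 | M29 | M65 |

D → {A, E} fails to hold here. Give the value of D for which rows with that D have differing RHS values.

D=M67: row 1 → {A,E} = (2, M30) ✓
D=M90: row 2 → {A,E} = (10, M96) ✓
D=M29: rows 3, 15 → {A,E} takes values {(5, M47), (4, M65)} — violation
D=M43: rows 4, 12 → {A,E} = (10, M45), (10, M45) ✓
D=M22: row 5 → {A,E} = (14, M12) ✓
D=M34: row 6 → {A,E} = (5, M19) ✓
D=M32: row 7 → {A,E} = (16, M36) ✓
D=M57: rows 8, 10 → {A,E} = (17, M39), (17, M39) ✓
D=M17: rows 9, 14 → {A,E} = (12, M47), (12, M47) ✓
D=M18: row 11 → {A,E} = (7, M47) ✓
D=M26: row 13 → {A,E} = (14, M11) ✓
The only D value with inconsistent RHS is D=M29.

M29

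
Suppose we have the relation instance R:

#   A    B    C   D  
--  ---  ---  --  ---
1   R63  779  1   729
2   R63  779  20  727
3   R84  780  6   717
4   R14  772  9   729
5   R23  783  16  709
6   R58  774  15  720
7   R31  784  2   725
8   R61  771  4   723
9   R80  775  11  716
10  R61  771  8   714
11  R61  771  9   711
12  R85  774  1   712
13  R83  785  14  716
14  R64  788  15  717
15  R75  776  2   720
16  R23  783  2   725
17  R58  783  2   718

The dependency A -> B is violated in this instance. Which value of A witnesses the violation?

A=R63: rows 1, 2 → B = 779, 779 ✓
A=R84: row 3 → B = 780 ✓
A=R14: row 4 → B = 772 ✓
A=R23: rows 5, 16 → B = 783, 783 ✓
A=R58: rows 6, 17 → B takes values {774, 783} — violation
A=R31: row 7 → B = 784 ✓
A=R61: rows 8, 10, 11 → B = 771, 771, 771 ✓
A=R80: row 9 → B = 775 ✓
A=R85: row 12 → B = 774 ✓
A=R83: row 13 → B = 785 ✓
A=R64: row 14 → B = 788 ✓
A=R75: row 15 → B = 776 ✓
The only A value with inconsistent B is A=R58.

R58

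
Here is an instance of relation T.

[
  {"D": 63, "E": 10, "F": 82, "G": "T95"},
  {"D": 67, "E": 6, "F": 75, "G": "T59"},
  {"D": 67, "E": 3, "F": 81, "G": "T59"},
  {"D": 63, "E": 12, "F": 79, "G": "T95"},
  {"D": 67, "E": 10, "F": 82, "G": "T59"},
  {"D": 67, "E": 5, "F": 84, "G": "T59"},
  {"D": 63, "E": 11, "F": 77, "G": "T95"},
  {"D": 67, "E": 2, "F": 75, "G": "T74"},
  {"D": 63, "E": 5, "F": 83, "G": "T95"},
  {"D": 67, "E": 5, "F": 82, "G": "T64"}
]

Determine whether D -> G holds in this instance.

No

D=63: 4 rows → G = T95, T95, T95, T95 ✓
D=67: 6 rows → G takes values {T59, T74, T64} — violation
Two rows agree on D but differ on G, so D -> G does not hold.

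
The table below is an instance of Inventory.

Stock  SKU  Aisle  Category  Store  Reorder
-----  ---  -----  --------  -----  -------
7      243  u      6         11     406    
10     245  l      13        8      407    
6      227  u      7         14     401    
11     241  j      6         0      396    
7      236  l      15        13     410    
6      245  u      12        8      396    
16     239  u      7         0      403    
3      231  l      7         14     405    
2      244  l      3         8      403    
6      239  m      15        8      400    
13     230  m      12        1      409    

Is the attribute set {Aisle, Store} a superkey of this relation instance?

Two distinct rows share (Aisle=l, Store=8), so {Aisle, Store} does not determine every attribute — not a superkey.

No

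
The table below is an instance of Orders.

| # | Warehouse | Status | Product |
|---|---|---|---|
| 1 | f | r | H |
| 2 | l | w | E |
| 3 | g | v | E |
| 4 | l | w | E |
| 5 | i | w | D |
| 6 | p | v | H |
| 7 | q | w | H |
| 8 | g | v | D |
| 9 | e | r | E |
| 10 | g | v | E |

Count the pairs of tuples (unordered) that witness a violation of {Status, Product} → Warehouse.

0

(Status=w, Product=E): all 2 rows agree on Warehouse — 0 pairs.
(Status=v, Product=E): all 2 rows agree on Warehouse — 0 pairs.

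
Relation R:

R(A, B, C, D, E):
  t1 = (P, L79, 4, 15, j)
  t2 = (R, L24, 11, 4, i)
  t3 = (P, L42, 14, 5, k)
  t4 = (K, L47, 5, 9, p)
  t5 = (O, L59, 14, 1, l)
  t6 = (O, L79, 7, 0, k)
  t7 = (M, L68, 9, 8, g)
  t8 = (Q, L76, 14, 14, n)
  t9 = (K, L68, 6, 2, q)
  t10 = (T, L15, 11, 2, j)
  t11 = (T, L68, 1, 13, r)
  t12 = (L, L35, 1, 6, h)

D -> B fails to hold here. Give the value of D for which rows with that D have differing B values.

D=15: row 1 → B = L79 ✓
D=4: row 2 → B = L24 ✓
D=5: row 3 → B = L42 ✓
D=9: row 4 → B = L47 ✓
D=1: row 5 → B = L59 ✓
D=0: row 6 → B = L79 ✓
D=8: row 7 → B = L68 ✓
D=14: row 8 → B = L76 ✓
D=2: rows 9, 10 → B takes values {L68, L15} — violation
D=13: row 11 → B = L68 ✓
D=6: row 12 → B = L35 ✓
The only D value with inconsistent B is D=2.

2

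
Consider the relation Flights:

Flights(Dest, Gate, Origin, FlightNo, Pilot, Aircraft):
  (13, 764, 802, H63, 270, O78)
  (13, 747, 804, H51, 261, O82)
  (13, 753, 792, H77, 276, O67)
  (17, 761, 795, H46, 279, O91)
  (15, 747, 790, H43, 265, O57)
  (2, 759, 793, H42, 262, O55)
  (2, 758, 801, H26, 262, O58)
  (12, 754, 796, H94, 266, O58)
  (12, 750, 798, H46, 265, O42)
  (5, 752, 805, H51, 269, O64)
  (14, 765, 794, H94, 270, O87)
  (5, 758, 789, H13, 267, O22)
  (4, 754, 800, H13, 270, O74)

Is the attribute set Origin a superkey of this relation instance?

Yes

All 13 rows have distinct Origin values, so Origin → (all attributes) holds and Origin is a superkey.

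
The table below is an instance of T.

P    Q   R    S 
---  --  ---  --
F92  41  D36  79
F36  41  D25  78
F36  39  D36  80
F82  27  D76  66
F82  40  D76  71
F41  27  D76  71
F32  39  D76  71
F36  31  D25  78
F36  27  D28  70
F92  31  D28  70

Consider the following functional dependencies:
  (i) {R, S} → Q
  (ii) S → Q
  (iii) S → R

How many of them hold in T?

(i) {R, S} → Q: (R=D25, S=78): 2 rows → Q takes values {41, 31} — violation; (R=D76, S=71): 3 rows → Q takes values {40, 27, 39} — violation; (R=D28, S=70): 2 rows → Q takes values {27, 31} — violation — fails.
(ii) S → Q: S=78: 2 rows → Q takes values {41, 31} — violation; S=71: 3 rows → Q takes values {40, 27, 39} — violation; S=70: 2 rows → Q takes values {27, 31} — violation — fails.
(iii) S → R: every LHS value maps to a single RHS value — holds.
1 of the 3 dependencies holds.

1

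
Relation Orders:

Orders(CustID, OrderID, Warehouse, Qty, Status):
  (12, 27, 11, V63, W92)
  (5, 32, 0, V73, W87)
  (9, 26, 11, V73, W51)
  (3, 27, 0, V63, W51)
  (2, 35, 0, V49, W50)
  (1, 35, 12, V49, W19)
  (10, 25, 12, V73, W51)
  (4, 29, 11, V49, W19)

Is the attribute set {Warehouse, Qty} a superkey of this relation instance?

Yes

All 8 rows have distinct {Warehouse, Qty} values, so {Warehouse, Qty} → (all attributes) holds and {Warehouse, Qty} is a superkey.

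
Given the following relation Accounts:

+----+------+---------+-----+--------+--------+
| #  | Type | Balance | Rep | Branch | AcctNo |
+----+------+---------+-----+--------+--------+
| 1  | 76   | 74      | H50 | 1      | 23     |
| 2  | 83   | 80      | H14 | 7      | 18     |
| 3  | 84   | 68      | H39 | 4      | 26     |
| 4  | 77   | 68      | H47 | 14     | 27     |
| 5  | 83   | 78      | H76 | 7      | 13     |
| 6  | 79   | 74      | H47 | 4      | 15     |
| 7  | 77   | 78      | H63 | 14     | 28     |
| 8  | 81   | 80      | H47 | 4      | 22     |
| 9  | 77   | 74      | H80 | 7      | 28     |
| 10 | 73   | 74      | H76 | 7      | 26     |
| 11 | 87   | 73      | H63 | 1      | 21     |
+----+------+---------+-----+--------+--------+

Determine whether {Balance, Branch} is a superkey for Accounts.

Rows 9 and 10 have the same {Balance, Branch} value (Balance=74, Branch=7) but are distinct tuples, so {Balance, Branch} does not determine every attribute — not a superkey.

No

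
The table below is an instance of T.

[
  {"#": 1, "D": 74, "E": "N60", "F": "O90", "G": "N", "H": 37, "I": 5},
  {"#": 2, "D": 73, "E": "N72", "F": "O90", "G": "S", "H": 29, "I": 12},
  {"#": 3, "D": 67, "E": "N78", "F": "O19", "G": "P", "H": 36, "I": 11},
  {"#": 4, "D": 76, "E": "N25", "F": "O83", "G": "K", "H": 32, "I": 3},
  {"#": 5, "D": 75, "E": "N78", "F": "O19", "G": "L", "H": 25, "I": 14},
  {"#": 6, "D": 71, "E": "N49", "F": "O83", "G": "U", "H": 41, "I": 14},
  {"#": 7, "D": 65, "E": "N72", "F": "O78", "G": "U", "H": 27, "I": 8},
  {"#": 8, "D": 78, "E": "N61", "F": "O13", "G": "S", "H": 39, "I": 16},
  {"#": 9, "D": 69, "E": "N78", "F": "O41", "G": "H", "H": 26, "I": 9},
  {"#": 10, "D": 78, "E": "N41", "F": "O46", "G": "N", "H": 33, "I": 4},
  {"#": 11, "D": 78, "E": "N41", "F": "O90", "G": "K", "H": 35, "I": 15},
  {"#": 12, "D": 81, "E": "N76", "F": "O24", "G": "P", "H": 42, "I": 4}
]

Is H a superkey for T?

Yes

All 12 rows have distinct H values, so H → (all attributes) holds and H is a superkey.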